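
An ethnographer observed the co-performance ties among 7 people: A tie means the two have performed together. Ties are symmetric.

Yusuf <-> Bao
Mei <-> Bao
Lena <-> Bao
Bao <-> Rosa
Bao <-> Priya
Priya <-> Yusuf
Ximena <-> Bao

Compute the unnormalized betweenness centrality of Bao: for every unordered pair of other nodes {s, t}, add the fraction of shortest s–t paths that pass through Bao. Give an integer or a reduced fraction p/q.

Pairs whose geodesics pass through Bao — Ximena–Yusuf: 1; Ximena–Rosa: 1; Ximena–Mei: 1; Ximena–Lena: 1; Ximena–Priya: 1; Yusuf–Rosa: 1; Yusuf–Mei: 1; Yusuf–Lena: 1; Rosa–Mei: 1; Rosa–Lena: 1; Rosa–Priya: 1; Mei–Lena: 1; Mei–Priya: 1; Lena–Priya: 1.
All other pairs contribute 0.
Summing the contributions gives betweenness(Bao) = 14.

14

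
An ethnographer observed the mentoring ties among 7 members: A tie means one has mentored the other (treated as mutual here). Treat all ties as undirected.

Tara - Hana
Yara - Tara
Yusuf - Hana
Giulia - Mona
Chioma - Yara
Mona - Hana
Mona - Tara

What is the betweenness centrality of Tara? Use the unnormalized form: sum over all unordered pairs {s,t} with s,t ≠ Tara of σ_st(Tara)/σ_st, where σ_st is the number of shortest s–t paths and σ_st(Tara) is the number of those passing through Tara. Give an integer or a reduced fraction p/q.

Pairs whose geodesics pass through Tara — Chioma–Giulia: 1; Chioma–Hana: 1; Chioma–Yusuf: 1; Chioma–Mona: 1; Giulia–Yara: 1; Yara–Hana: 1; Yara–Yusuf: 1; Yara–Mona: 1.
All other pairs contribute 0.
Summing the contributions gives betweenness(Tara) = 8.

8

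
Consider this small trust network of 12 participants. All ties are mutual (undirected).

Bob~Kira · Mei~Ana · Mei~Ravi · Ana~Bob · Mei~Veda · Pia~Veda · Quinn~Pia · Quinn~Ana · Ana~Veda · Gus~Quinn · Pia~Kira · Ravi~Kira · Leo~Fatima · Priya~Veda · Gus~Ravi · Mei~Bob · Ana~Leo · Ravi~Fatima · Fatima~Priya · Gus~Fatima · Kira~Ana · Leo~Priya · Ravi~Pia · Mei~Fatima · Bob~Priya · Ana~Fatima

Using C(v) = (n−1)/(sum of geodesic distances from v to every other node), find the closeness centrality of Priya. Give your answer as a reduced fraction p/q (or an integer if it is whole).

Distances from Priya: Ana:2, Bob:1, Fatima:1, Gus:2, Kira:2, Leo:1, Mei:2, Pia:2, Quinn:3, Ravi:2, Veda:1. Sum = 19.
n = 12, so closeness = 11/19.

11/19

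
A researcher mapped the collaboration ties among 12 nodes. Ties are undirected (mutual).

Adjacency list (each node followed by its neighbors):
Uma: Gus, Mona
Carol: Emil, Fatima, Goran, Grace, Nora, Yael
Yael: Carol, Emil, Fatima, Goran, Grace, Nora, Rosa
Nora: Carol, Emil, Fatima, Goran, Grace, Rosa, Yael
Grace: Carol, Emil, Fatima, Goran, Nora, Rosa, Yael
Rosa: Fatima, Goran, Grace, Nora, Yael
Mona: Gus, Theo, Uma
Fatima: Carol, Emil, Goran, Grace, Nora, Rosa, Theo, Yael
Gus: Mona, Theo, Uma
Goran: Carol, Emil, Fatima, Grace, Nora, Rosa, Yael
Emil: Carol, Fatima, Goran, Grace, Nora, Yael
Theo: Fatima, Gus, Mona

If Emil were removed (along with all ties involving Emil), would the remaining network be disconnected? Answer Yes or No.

Even without Emil, every remaining node can still reach every other (the residual graph is connected), so Emil is not a cut vertex.

No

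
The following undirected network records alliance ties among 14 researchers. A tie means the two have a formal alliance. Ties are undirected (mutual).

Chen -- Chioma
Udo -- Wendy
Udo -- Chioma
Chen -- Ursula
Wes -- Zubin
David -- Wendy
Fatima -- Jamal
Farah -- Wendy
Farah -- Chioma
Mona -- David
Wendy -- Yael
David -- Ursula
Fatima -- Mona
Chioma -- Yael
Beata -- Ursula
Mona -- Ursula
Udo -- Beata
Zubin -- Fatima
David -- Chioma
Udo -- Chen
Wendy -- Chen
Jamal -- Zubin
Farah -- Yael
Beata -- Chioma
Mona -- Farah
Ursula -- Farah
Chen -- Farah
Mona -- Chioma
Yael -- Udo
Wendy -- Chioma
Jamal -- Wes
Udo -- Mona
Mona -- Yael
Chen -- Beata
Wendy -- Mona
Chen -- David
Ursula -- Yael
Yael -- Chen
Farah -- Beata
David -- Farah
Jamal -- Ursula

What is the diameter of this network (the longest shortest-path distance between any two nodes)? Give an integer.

4

Eccentricity of each node (its greatest distance to any other): Beata:3, Chen:3, Chioma:4, David:3, Farah:3, Fatima:3, Jamal:3, Mona:3, Udo:4, Ursula:2, Wendy:4, Wes:4, Yael:3, Zubin:3.
The maximum eccentricity is 4, realized for instance by the pair Chioma–Wes via Chioma – Mona – Fatima – Jamal – Wes. So the diameter is 4.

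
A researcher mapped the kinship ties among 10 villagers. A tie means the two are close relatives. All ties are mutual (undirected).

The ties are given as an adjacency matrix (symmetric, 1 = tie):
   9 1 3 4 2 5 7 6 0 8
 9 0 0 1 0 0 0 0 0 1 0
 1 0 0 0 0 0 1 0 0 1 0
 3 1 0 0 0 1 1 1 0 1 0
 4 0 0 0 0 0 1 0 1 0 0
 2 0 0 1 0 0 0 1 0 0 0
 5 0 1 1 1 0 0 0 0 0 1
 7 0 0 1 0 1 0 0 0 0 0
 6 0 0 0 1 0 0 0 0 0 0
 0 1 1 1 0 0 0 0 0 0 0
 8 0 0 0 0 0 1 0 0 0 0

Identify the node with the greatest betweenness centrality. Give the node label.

5

Unnormalized betweenness of each node: 0:5/2, 1:2, 2:0, 3:20, 4:8, 5:43/2, 6:0, 7:0, 8:0, 9:0.
5 has the largest value, 43/2, making it the main broker — the node through which the most shortest paths run.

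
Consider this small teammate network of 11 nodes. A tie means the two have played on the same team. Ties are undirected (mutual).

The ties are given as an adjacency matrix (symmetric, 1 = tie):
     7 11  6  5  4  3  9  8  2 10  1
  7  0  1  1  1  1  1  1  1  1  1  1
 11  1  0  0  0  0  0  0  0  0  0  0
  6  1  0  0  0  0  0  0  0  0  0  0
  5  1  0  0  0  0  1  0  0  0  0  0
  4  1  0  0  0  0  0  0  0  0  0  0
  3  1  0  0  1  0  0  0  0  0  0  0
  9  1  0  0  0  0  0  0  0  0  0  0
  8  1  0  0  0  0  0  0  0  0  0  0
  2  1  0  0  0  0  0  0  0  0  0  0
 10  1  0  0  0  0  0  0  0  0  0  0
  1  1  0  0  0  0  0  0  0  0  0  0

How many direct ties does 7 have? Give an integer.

10

7 is directly tied to 1, 2, 3, 4, 5, 6, 8, 9, 10, and 11. That is 10 neighbors, so the degree of 7 is 10.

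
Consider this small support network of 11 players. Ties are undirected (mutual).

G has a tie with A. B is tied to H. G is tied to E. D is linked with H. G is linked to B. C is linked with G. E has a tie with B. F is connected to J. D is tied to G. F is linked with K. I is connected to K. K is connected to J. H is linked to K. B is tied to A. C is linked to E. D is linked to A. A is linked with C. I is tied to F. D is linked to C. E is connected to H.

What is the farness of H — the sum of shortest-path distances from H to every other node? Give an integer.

Distances from H: A:2, B:1, C:2, D:1, E:1, F:2, G:2, I:2, J:2, K:1.
Sum = 2 + 1 + 2 + 1 + 1 + 2 + 2 + 2 + 2 + 1 = 16.

16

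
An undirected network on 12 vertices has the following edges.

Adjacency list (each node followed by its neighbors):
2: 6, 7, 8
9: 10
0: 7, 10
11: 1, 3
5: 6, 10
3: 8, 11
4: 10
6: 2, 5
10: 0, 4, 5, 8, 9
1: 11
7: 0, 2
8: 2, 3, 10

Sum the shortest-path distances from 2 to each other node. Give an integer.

Distances from 2: 0:2, 1:4, 3:2, 4:3, 5:2, 6:1, 7:1, 8:1, 9:3, 10:2, 11:3.
Sum = 2 + 4 + 2 + 3 + 2 + 1 + 1 + 1 + 3 + 2 + 3 = 24.

24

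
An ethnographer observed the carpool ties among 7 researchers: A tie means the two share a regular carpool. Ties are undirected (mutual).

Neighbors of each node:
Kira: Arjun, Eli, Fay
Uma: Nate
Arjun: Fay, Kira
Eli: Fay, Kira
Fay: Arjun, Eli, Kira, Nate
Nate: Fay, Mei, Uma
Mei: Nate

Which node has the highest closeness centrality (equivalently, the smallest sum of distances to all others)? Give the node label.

Fay

Farness (sum of distances to all others) for each node — Arjun:12, Eli:12, Fay:8, Kira:11, Mei:14, Nate:9, Uma:14.
The smallest farness is 8, for Fay, so Fay has the highest closeness.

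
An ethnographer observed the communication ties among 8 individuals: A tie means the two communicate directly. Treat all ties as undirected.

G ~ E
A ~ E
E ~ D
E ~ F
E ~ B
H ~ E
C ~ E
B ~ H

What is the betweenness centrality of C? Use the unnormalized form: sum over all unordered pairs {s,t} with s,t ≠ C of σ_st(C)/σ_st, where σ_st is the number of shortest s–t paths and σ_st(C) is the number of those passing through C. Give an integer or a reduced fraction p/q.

0

No shortest path between any pair of other nodes passes through C.
Summing the contributions gives betweenness(C) = 0.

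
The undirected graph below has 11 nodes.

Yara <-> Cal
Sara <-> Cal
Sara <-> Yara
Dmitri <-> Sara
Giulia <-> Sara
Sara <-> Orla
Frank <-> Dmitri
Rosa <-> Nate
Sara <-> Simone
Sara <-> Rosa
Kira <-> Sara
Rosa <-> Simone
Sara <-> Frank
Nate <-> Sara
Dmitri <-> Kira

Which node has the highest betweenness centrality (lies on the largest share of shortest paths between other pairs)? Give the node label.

Sara

Unnormalized betweenness of each node: Cal:0, Dmitri:1/2, Frank:0, Giulia:0, Kira:0, Nate:0, Orla:0, Rosa:1/2, Sara:39, Simone:0, Yara:0.
Sara has the largest value, 39, making it the main broker — the node through which the most shortest paths run.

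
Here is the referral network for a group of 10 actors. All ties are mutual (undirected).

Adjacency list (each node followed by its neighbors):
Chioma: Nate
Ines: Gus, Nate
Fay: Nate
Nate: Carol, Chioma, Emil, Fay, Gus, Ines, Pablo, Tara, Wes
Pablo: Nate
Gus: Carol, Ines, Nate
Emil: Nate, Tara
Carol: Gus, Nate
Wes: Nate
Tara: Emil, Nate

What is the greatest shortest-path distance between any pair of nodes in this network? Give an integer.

Eccentricity of each node (its greatest distance to any other): Carol:2, Chioma:2, Emil:2, Fay:2, Gus:2, Ines:2, Nate:1, Pablo:2, Tara:2, Wes:2.
The maximum eccentricity is 2, realized for instance by the pair Pablo–Chioma via Pablo – Nate – Chioma. So the diameter is 2.

2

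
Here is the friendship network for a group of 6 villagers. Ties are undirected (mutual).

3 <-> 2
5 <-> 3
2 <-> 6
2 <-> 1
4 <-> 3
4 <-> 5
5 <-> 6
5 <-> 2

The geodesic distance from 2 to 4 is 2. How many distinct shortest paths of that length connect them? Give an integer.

2

The shortest distance is 2. The length-2 paths are: 2–3–4; 2–5–4.
That gives 2 distinct shortest paths.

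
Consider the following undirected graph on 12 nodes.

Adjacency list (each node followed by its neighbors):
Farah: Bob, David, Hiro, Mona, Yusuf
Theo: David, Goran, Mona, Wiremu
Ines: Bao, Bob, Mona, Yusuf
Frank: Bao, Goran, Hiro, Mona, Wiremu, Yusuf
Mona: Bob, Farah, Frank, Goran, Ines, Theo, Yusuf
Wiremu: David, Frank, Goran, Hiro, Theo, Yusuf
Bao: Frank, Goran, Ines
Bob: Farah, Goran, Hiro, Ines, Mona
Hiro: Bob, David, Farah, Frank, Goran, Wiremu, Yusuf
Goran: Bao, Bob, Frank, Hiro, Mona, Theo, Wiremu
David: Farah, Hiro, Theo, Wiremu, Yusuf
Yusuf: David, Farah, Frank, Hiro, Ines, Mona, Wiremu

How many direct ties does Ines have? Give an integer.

4

Ines is directly tied to Bao, Bob, Mona, and Yusuf. That is 4 neighbors, so the degree of Ines is 4.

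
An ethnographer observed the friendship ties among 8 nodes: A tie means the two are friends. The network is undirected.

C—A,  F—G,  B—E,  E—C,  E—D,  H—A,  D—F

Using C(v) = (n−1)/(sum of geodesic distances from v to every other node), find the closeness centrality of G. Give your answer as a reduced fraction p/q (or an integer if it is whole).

7/25

Distances from G: A:5, B:4, C:4, D:2, E:3, F:1, H:6. Sum = 25.
n = 8, so closeness = 7/25.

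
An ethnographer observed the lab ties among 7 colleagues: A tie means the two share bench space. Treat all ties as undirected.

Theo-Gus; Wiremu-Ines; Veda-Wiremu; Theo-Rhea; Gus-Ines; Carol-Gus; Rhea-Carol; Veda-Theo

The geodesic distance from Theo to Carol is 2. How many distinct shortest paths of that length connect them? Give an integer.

2

The shortest distance is 2. The length-2 paths are: Theo–Gus–Carol; Theo–Rhea–Carol.
That gives 2 distinct shortest paths.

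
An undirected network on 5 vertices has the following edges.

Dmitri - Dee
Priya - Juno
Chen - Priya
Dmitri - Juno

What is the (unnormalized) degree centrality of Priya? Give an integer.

Priya is directly tied to Chen and Juno. That is 2 neighbors, so the degree of Priya is 2.

2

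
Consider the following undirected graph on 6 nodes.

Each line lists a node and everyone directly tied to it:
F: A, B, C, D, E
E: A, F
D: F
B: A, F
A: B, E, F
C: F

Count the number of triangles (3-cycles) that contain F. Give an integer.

2

F's neighbors: A, B, C, D, and E.
Neighbor pairs that are themselves tied: F–A–B; F–A–E. Each forms one triangle with F, for 2 in total.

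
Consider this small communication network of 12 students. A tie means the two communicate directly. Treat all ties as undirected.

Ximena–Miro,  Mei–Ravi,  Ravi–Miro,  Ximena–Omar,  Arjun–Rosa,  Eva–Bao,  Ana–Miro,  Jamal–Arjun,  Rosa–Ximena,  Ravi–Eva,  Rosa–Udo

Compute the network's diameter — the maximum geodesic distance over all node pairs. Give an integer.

7

Eccentricity of each node (its greatest distance to any other): Ana:5, Arjun:6, Bao:7, Eva:6, Jamal:7, Mei:6, Miro:4, Omar:5, Ravi:5, Rosa:5, Udo:6, Ximena:4.
The maximum eccentricity is 7, realized for instance by the pair Bao–Jamal via Bao – Eva – Ravi – Miro – Ximena – Rosa – Arjun – Jamal. So the diameter is 7.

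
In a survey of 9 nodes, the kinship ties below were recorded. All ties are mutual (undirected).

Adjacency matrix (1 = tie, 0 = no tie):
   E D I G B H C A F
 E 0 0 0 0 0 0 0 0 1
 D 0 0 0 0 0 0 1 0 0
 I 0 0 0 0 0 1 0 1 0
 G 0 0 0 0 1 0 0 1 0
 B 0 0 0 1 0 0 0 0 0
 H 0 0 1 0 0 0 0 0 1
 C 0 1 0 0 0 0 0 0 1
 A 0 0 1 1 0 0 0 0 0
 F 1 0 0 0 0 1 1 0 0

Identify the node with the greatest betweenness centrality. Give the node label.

Unnormalized betweenness of each node: A:12, B:0, C:7, D:0, E:0, F:17, G:7, H:16, I:15.
F has the largest value, 17, making it the main broker — the node through which the most shortest paths run.

F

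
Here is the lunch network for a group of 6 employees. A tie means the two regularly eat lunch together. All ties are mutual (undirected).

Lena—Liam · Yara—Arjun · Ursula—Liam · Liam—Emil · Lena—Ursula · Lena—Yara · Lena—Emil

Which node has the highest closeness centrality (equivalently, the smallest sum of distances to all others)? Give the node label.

Farness (sum of distances to all others) for each node — Arjun:12, Emil:9, Lena:6, Liam:8, Ursula:9, Yara:8.
The smallest farness is 6, for Lena, so Lena has the highest closeness.

Lena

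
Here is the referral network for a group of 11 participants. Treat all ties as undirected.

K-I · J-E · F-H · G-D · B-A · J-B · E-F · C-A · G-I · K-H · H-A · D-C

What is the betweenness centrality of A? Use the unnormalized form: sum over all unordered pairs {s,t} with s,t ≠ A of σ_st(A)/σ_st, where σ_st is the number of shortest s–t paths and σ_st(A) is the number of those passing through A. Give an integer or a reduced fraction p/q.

Pairs whose geodesics pass through A — D–H: 1; D–F: 1; D–E: 2/2; D–J: 1; D–B: 1; G–J: 1; G–B: 1; I–J: 1/2; I–B: 1; K–J: 1/2; K–B: 1; K–C: 1; H–J: 1/2; H–B: 1 … (+6 more pairs).
All other pairs contribute 0.
Summing the contributions gives betweenness(A) = 18.

18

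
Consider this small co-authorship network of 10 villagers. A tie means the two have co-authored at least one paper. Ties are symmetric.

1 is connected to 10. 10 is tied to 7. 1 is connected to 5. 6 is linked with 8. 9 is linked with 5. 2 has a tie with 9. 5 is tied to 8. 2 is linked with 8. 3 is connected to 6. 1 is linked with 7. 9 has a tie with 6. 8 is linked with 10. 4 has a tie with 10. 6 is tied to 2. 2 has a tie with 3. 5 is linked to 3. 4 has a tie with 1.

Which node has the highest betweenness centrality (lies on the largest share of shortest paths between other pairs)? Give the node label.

Unnormalized betweenness of each node: 1:15/2, 2:3/2, 3:7/6, 4:0, 5:10, 6:3/2, 7:0, 8:29/3, 9:7/6, 10:15/2.
5 has the largest value, 10, making it the main broker — the node through which the most shortest paths run.

5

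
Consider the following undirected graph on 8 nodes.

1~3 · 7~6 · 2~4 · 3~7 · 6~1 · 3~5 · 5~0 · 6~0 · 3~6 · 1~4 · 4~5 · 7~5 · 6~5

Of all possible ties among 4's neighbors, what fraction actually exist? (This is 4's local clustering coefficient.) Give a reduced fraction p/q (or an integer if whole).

0

4's neighbors: 1, 2, and 5 (k = 3).
Possible neighbor pairs: C(3,2) = 3. Edges among them: none → e = 0.
Clustering(4) = 0/3 = 0.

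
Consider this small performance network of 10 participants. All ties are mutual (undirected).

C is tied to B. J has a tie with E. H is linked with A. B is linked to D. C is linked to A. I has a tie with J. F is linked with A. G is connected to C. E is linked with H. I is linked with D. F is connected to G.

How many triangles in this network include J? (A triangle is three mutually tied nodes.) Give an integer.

J's neighbors are E and I, but none of them are tied to each other, so no triangle contains J.

0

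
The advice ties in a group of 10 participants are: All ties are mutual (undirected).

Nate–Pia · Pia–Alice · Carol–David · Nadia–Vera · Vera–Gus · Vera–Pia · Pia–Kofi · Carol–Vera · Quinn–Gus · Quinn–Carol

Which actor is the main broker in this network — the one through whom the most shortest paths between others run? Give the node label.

Vera

Unnormalized betweenness of each node: Alice:0, Carol:11, David:0, Gus:3, Kofi:0, Nadia:0, Nate:0, Pia:21, Quinn:1, Vera:25.
Vera has the largest value, 25, making it the main broker — the node through which the most shortest paths run.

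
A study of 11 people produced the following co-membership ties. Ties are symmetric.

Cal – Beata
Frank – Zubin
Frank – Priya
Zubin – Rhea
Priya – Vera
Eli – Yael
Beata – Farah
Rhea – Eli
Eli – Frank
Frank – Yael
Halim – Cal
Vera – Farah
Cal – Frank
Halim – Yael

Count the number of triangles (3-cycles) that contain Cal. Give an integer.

Cal's neighbors are Beata, Frank, and Halim, but none of them are tied to each other, so no triangle contains Cal.

0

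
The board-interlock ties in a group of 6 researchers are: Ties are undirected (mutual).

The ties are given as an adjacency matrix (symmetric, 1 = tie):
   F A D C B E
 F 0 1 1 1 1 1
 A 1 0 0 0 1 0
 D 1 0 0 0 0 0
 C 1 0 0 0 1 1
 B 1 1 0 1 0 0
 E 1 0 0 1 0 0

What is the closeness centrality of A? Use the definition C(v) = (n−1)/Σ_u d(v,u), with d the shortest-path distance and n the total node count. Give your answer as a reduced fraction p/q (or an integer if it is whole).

Distances from A: B:1, C:2, D:2, E:2, F:1. Sum = 8.
n = 6, so closeness = 5/8.

5/8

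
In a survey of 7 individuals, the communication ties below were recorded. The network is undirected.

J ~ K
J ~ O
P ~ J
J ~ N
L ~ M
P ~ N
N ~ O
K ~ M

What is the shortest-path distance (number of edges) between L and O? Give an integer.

4

One shortest route is L – M – K – J – O, which uses 4 edges, and at distance 3 from L we only reach {J}, which does not include O. So d(L,O) = 4.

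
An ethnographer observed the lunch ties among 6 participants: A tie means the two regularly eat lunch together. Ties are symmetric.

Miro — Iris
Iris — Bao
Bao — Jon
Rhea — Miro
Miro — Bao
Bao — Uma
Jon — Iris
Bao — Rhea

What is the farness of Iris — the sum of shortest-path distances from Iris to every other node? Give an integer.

7

Distances from Iris: Bao:1, Jon:1, Miro:1, Rhea:2, Uma:2.
Sum = 1 + 1 + 1 + 2 + 2 = 7.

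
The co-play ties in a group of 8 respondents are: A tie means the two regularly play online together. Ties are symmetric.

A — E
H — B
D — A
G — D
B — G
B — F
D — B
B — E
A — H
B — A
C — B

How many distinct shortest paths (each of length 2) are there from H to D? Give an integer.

The shortest distance is 2. The length-2 paths are: H–B–D; H–A–D.
That gives 2 distinct shortest paths.

2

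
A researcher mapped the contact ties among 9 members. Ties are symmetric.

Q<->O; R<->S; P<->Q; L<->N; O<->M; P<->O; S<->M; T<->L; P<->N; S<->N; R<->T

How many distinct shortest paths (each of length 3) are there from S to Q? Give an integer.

2

The shortest distance is 3. The length-3 paths are: S–M–O–Q; S–N–P–Q.
That gives 2 distinct shortest paths.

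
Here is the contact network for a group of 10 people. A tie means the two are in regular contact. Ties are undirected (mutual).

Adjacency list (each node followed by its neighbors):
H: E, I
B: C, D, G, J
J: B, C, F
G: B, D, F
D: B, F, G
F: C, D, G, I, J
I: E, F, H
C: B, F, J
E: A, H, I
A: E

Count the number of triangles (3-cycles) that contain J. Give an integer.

2

J's neighbors: B, C, and F.
Neighbor pairs that are themselves tied: J–B–C; J–C–F. Each forms one triangle with J, for 2 in total.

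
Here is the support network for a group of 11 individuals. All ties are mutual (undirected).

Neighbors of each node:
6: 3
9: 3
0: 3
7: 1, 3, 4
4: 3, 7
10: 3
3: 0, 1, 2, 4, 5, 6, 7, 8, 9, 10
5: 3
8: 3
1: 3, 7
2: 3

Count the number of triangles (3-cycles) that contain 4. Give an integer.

1

4's neighbors: 3 and 7.
Neighbor pairs that are themselves tied: 4–3–7. Each forms one triangle with 4, for 1 in total.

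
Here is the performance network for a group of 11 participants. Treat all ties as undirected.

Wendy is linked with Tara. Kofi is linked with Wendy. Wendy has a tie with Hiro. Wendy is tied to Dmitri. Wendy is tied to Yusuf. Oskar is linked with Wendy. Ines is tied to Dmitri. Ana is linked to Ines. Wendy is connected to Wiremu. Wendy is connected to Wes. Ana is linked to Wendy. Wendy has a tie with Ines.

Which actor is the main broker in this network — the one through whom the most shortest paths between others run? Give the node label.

Wendy

Unnormalized betweenness of each node: Ana:0, Dmitri:0, Hiro:0, Ines:1/2, Kofi:0, Oskar:0, Tara:0, Wendy:85/2, Wes:0, Wiremu:0, Yusuf:0.
Wendy has the largest value, 85/2, making it the main broker — the node through which the most shortest paths run.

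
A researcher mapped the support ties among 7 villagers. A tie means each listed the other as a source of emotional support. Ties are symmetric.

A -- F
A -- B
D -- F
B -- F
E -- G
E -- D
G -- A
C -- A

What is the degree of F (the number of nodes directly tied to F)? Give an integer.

F is directly tied to A, B, and D. That is 3 neighbors, so the degree of F is 3.

3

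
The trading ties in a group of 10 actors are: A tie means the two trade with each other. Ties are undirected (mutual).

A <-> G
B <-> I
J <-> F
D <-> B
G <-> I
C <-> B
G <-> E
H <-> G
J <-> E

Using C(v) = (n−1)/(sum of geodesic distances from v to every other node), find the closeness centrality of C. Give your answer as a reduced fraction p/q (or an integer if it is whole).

Distances from C: A:4, B:1, D:2, E:4, F:6, G:3, H:4, I:2, J:5. Sum = 31.
n = 10, so closeness = 9/31.

9/31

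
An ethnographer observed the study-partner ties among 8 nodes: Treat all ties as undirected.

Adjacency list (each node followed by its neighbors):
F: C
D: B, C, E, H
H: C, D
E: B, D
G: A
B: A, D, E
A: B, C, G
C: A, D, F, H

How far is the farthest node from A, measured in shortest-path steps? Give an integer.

2

Distances from A: B:1, C:1, D:2, E:2, F:2, G:1, H:2.
The largest is 2 (to D, F, H, and E), so the eccentricity of A is 2.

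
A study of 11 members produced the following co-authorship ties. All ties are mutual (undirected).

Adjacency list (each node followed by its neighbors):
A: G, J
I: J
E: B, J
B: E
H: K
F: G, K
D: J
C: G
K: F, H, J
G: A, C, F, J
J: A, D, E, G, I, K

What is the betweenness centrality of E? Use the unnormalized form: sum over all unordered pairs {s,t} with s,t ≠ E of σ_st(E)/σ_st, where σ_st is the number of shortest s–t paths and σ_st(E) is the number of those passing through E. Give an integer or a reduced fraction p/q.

Pairs whose geodesics pass through E — D–B: 1; A–B: 1; F–B: 2/2; J–B: 1; K–B: 1; B–G: 1; B–H: 1; B–I: 1; B–C: 1.
All other pairs contribute 0.
Summing the contributions gives betweenness(E) = 9.

9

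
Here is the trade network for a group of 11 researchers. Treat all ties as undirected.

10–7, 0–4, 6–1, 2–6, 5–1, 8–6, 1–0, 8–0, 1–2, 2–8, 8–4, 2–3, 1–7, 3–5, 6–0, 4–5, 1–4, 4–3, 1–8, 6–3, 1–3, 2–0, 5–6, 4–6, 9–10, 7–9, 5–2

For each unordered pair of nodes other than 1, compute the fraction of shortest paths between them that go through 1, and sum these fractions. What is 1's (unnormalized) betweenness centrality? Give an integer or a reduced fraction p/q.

133/6

Pairs whose geodesics pass through 1 — 8–5: 1/4; 8–3: 1/4; 8–7: 1; 8–9: 1; 8–10: 1; 6–7: 1; 6–9: 1; 6–10: 1; 5–0: 1/4; 5–7: 1; 5–9: 1; 5–10: 1; 4–2: 1/6; 4–7: 1 … (+12 more pairs).
All other pairs contribute 0.
Summing the contributions gives betweenness(1) = 133/6.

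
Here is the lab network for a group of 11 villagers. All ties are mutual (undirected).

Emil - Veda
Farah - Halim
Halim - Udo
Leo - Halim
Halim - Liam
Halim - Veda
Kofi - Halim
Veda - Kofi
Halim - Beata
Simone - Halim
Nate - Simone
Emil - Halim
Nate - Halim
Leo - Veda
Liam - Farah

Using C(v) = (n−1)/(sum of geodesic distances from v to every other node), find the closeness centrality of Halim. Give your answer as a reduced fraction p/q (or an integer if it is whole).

1

Distances from Halim: Beata:1, Emil:1, Farah:1, Kofi:1, Leo:1, Liam:1, Nate:1, Simone:1, Udo:1, Veda:1. Sum = 10.
n = 11, so closeness = 10/10 = 1.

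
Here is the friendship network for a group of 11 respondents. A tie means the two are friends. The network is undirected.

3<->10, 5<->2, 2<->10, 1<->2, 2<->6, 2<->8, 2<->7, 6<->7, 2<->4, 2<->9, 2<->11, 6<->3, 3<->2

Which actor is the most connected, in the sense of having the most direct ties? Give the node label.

Degrees — 1:1, 2:10, 3:3, 4:1, 5:1, 6:3, 7:2, 8:1, 9:1, 10:2, 11:1.
The maximum is 10, attained only by 2.

2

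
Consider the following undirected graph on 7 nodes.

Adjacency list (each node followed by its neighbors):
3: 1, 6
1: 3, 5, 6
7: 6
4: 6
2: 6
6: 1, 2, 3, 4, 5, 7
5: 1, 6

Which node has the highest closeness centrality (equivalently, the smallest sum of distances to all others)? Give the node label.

Farness (sum of distances to all others) for each node — 1:9, 2:11, 3:10, 4:11, 5:10, 6:6, 7:11.
The smallest farness is 6, for 6, so 6 has the highest closeness.

6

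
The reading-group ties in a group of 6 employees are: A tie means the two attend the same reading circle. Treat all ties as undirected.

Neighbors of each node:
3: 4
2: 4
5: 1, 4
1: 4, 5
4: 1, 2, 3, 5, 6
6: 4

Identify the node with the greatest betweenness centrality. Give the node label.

Unnormalized betweenness of each node: 1:0, 2:0, 3:0, 4:9, 5:0, 6:0.
4 has the largest value, 9, making it the main broker — the node through which the most shortest paths run.

4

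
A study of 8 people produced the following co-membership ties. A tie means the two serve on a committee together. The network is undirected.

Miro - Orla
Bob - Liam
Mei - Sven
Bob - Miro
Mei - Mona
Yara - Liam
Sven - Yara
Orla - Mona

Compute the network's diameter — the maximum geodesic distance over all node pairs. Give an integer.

Eccentricity of each node (its greatest distance to any other): Bob:4, Liam:4, Mei:4, Miro:4, Mona:4, Orla:4, Sven:4, Yara:4.
The maximum eccentricity is 4, realized for instance by the pair Mei–Bob via Mei – Sven – Yara – Liam – Bob. So the diameter is 4.

4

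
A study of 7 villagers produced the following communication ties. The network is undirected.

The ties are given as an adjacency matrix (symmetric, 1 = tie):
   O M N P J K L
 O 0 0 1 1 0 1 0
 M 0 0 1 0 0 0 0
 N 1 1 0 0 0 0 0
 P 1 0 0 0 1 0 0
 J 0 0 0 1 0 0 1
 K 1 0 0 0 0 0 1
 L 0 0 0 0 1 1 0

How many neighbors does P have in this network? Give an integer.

P is directly tied to J and O. That is 2 neighbors, so the degree of P is 2.

2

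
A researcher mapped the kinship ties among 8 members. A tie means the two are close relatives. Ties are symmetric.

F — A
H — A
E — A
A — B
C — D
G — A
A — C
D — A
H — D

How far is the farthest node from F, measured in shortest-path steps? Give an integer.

2

Distances from F: A:1, B:2, C:2, D:2, E:2, G:2, H:2.
The largest is 2 (to G, B, C, D, H, and E), so the eccentricity of F is 2.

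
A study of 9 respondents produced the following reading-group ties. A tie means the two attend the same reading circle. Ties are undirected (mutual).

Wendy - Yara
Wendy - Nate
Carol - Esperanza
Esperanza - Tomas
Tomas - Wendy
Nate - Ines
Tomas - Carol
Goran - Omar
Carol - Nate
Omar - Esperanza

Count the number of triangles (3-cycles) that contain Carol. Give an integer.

1

Carol's neighbors: Esperanza, Nate, and Tomas.
Neighbor pairs that are themselves tied: Carol–Esperanza–Tomas. Each forms one triangle with Carol, for 1 in total.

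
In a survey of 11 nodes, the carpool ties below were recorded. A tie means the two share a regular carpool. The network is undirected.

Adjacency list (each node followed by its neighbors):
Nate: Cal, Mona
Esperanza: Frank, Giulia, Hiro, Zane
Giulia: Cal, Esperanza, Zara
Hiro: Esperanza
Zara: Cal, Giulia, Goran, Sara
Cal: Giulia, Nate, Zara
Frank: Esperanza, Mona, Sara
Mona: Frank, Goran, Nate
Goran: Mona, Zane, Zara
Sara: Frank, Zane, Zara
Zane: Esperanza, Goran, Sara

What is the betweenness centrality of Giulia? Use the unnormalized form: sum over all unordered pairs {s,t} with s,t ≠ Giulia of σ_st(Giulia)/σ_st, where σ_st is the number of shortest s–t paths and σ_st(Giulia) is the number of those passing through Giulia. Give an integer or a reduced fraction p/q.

Pairs whose geodesics pass through Giulia — Zara–Hiro: 1; Zara–Esperanza: 1; Frank–Cal: 1/3; Hiro–Nate: 1/2; Hiro–Cal: 1; Zane–Cal: 1/3; Esperanza–Nate: 1/2; Esperanza–Cal: 1.
All other pairs contribute 0.
Summing the contributions gives betweenness(Giulia) = 17/3.

17/3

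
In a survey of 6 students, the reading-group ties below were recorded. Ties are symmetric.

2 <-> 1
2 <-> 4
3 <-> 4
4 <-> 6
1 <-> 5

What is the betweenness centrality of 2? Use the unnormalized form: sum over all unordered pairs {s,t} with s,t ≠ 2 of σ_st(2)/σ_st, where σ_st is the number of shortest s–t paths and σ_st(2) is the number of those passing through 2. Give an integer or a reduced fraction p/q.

Pairs whose geodesics pass through 2 — 1–6: 1; 1–3: 1; 1–4: 1; 5–6: 1; 5–3: 1; 5–4: 1.
All other pairs contribute 0.
Summing the contributions gives betweenness(2) = 6.

6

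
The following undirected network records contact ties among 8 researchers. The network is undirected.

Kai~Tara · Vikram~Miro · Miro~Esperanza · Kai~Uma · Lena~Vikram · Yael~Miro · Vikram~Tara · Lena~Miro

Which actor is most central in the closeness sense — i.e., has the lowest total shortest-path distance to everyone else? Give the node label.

Farness (sum of distances to all others) for each node — Esperanza:19, Kai:18, Lena:15, Miro:13, Tara:14, Uma:24, Vikram:12, Yael:19.
The smallest farness is 12, for Vikram, so Vikram has the highest closeness.

Vikram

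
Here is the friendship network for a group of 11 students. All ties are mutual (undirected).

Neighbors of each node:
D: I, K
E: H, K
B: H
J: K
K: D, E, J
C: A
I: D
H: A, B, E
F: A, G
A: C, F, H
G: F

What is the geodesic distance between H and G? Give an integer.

3

One shortest route is H – A – F – G, which uses 3 edges, and at distance 2 from H we only reach {C, F, K}, which does not include G. So d(H,G) = 3.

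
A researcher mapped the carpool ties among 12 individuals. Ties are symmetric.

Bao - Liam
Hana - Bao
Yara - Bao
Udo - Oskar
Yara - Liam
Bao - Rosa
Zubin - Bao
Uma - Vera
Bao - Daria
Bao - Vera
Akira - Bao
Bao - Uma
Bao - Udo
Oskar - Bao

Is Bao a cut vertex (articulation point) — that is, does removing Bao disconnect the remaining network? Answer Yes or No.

Removing Bao leaves {Oskar and Udo} with no path to {Uma and Vera}, so the network splits into 8 components. Bao is a cut vertex.

Yes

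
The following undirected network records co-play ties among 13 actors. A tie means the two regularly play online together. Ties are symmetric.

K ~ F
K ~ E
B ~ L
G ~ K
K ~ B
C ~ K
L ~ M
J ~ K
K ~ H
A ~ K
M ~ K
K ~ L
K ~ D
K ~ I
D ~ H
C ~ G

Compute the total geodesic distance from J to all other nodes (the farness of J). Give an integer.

Distances from J: A:2, B:2, C:2, D:2, E:2, F:2, G:2, H:2, I:2, K:1, L:2, M:2.
Sum = 2 + 2 + 2 + 2 + 2 + 2 + 2 + 2 + 2 + 1 + 2 + 2 = 23.

23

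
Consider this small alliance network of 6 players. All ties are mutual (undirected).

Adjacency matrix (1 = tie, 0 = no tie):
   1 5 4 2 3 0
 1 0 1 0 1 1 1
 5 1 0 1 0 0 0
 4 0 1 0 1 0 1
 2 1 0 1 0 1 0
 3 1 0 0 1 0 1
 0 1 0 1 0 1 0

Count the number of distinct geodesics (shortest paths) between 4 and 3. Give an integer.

2

The shortest distance is 2. The length-2 paths are: 4–2–3; 4–0–3.
That gives 2 distinct shortest paths.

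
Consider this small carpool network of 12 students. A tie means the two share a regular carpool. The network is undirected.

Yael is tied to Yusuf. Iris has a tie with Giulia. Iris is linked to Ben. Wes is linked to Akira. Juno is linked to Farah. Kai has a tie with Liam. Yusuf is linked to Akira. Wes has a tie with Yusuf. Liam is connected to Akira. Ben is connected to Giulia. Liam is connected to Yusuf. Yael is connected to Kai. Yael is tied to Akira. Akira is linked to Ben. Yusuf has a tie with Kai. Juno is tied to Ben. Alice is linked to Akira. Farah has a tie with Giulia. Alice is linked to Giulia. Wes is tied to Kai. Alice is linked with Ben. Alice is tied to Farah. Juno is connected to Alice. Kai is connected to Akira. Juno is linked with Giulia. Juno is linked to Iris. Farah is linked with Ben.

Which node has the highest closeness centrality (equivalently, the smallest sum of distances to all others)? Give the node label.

Akira

Farness (sum of distances to all others) for each node — Akira:15, Alice:17, Ben:16, Farah:23, Giulia:22, Iris:24, Juno:22, Kai:21, Liam:23, Wes:23, Yael:23, Yusuf:21.
The smallest farness is 15, for Akira, so Akira has the highest closeness.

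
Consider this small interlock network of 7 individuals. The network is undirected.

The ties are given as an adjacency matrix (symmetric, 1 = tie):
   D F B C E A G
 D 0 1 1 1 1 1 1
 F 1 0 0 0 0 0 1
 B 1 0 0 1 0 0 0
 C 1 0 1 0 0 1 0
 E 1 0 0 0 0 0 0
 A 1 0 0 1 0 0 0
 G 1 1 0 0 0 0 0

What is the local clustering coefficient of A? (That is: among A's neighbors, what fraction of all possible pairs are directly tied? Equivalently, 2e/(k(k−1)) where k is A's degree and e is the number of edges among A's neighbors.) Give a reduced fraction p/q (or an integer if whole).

1

A's neighbors: C and D (k = 2).
Possible neighbor pairs: C(2,2) = 1. Edges among them: C–D → e = 1.
Clustering(A) = 1/1.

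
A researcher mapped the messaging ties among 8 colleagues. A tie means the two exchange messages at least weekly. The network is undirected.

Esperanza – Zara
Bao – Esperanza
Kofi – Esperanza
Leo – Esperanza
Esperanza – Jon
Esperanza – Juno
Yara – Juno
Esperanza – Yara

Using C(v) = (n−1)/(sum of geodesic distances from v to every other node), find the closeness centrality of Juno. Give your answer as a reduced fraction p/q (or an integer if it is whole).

7/12

Distances from Juno: Bao:2, Esperanza:1, Jon:2, Kofi:2, Leo:2, Yara:1, Zara:2. Sum = 12.
n = 8, so closeness = 7/12.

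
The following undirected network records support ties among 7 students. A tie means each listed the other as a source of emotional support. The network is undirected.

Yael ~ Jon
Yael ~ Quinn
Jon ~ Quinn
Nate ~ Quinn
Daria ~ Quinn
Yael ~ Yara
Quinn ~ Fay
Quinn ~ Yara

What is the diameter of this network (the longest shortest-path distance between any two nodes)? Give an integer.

Eccentricity of each node (its greatest distance to any other): Daria:2, Fay:2, Jon:2, Nate:2, Quinn:1, Yael:2, Yara:2.
The maximum eccentricity is 2, realized for instance by the pair Yael–Fay via Yael – Quinn – Fay. So the diameter is 2.

2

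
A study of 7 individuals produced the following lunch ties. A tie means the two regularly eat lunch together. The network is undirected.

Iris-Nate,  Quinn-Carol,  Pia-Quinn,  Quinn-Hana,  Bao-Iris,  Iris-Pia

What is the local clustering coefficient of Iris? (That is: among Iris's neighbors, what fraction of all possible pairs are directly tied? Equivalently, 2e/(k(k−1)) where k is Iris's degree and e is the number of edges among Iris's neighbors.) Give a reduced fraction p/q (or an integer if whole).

Iris's neighbors: Bao, Nate, and Pia (k = 3).
Possible neighbor pairs: C(3,2) = 3. Edges among them: none → e = 0.
Clustering(Iris) = 0/3 = 0.

0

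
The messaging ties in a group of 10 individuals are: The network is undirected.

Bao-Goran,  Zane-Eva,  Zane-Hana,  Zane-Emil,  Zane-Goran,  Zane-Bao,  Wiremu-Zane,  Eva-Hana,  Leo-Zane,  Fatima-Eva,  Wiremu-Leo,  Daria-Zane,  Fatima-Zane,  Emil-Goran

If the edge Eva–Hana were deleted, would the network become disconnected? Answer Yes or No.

Even without that edge, Eva still reaches Hana via Eva – Zane – Hana, so the network stays connected. Not a bridge.

No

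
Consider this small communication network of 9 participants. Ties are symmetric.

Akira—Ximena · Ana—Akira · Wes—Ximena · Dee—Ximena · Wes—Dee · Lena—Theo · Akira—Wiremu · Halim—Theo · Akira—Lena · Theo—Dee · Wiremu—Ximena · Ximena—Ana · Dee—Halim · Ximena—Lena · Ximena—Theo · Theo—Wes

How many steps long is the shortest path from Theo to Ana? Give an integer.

One shortest route is Theo – Ximena – Ana, which uses 2 edges, and Theo and Ana are not directly tied, so nothing shorter exists. So d(Theo,Ana) = 2.

2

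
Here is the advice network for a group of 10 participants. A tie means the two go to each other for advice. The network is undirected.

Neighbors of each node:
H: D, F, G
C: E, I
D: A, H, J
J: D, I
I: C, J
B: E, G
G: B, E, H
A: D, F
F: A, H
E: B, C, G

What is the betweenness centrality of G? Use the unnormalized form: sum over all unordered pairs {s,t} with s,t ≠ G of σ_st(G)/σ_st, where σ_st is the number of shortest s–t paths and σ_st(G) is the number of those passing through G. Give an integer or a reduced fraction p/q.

Pairs whose geodesics pass through G — H–C: 1; H–E: 1; H–B: 1; F–C: 1; F–E: 1; F–B: 1; A–E: 2/2; A–B: 2/2; D–E: 1; D–B: 1; J–B: 1/2.
All other pairs contribute 0.
Summing the contributions gives betweenness(G) = 21/2.

21/2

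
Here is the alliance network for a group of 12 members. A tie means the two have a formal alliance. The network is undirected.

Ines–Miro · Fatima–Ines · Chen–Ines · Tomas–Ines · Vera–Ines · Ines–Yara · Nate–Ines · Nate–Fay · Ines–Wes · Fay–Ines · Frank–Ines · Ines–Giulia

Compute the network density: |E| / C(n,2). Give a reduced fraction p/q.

2/11

There are 12 edges and 12 nodes, so the maximum possible is C(12,2) = 66.
Density = 12/66 = 2/11.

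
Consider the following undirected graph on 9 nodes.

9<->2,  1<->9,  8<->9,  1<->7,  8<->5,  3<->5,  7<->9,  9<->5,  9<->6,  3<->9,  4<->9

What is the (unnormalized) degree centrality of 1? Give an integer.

1 is directly tied to 7 and 9. That is 2 neighbors, so the degree of 1 is 2.

2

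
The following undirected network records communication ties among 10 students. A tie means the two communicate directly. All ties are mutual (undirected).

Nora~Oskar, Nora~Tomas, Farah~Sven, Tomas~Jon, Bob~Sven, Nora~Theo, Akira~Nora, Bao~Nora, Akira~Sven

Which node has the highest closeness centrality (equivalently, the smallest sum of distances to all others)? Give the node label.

Farness (sum of distances to all others) for each node — Akira:17, Bao:23, Bob:29, Farah:29, Jon:29, Nora:15, Oskar:23, Sven:21, Theo:23, Tomas:21.
The smallest farness is 15, for Nora, so Nora has the highest closeness.

Nora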